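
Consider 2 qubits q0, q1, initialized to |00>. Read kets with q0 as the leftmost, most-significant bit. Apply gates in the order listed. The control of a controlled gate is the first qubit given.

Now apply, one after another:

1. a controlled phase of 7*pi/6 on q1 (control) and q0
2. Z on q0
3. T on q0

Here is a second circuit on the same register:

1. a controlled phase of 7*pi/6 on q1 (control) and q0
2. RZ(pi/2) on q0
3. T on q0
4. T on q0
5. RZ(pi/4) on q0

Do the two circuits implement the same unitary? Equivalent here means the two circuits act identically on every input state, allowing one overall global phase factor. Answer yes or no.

Yes, they are equivalent — the unitaries differ by at most a global phase.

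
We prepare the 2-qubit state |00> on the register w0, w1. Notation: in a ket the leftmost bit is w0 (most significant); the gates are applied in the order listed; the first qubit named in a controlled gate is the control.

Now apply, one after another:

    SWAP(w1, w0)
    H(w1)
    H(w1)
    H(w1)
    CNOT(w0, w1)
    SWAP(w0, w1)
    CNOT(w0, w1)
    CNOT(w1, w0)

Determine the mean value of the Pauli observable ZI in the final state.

The observable ZI averages to 1. Key observation: steps 2-3 multiply out to the identity, so the circuit reduces to the remaining gates.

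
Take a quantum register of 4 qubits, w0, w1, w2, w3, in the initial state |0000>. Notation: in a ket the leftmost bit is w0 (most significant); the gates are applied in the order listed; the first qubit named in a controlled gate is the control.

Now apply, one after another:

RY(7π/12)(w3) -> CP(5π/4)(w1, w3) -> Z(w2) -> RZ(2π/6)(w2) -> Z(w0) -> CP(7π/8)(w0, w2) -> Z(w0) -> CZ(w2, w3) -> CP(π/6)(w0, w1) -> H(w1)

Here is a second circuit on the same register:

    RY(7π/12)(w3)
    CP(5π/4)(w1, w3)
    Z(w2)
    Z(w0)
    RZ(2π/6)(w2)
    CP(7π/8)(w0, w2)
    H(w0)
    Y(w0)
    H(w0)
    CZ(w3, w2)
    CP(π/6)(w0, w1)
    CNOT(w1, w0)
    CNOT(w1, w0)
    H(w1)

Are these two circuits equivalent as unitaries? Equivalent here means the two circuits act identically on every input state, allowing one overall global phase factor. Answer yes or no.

No, they are not equivalent — no single phase factor reconciles the two unitaries.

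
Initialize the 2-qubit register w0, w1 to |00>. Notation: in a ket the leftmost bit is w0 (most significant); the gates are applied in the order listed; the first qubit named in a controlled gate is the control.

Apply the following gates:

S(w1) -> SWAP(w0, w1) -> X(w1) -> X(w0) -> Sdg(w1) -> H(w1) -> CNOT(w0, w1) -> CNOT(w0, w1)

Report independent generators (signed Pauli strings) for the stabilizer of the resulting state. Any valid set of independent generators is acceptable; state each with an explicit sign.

The stabilizer group can be generated by -IX, -ZI, among other valid generating sets. Key observation: gates 7-8 undo each other exactly, leaving only the rest of the circuit to track.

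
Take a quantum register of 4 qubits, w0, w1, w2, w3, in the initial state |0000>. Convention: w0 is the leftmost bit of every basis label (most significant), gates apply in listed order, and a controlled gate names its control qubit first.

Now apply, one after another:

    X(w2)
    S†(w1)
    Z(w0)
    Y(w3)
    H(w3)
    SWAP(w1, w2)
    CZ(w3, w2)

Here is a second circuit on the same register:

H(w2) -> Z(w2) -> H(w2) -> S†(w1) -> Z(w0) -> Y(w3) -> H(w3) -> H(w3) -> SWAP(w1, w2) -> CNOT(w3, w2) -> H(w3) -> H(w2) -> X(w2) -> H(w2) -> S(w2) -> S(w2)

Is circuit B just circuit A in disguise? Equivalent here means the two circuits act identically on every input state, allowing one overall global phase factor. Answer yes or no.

No: there is an input state on which the two circuits produce genuinely different outputs (not merely differing by a phase).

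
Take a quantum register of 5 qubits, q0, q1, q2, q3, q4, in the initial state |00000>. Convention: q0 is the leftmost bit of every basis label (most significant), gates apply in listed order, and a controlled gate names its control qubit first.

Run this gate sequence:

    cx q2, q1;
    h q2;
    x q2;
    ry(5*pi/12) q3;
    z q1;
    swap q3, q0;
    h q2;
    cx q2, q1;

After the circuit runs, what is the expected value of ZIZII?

In the final state, ZIZII has expectation -sqrt(2)/4 + sqrt(6)/4.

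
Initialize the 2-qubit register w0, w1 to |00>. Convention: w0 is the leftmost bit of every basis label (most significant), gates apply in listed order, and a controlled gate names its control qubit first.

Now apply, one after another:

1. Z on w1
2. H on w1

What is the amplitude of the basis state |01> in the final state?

The amplitude on |01> is sqrt(2)/2.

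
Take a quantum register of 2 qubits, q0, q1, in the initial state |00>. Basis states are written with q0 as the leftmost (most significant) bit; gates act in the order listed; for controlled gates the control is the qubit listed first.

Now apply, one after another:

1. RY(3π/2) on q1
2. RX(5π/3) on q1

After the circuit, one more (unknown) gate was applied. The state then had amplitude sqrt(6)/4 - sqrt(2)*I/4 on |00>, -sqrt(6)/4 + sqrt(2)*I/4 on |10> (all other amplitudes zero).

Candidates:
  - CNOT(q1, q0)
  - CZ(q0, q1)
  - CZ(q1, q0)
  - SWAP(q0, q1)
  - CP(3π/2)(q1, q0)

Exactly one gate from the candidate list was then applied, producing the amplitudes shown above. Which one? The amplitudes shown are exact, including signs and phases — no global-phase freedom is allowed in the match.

The unique candidate consistent with the amplitudes is SWAP(q0, q1).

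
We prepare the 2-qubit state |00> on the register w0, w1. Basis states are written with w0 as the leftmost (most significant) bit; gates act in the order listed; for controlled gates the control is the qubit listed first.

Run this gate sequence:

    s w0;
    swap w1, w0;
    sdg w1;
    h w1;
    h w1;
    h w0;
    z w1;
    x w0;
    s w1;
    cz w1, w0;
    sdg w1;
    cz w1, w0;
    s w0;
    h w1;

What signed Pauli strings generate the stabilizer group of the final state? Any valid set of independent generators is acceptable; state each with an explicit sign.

The final state is stabilized by the group generated by +YI, +IX; other independent generating sets are equally valid.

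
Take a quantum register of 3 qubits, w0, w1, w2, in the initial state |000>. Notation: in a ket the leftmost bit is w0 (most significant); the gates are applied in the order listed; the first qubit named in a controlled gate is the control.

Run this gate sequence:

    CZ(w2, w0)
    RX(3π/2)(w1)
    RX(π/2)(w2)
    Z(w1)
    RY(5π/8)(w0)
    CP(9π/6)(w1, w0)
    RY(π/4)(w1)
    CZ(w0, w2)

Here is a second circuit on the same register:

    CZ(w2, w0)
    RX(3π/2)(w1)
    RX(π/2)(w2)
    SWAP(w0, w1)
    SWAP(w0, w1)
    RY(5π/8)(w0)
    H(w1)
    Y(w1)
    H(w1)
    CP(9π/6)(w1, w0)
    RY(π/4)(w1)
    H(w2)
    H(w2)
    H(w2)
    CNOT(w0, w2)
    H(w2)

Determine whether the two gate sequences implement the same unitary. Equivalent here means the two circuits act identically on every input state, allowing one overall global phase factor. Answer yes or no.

No — the two circuits implement different unitaries, even allowing a global phase.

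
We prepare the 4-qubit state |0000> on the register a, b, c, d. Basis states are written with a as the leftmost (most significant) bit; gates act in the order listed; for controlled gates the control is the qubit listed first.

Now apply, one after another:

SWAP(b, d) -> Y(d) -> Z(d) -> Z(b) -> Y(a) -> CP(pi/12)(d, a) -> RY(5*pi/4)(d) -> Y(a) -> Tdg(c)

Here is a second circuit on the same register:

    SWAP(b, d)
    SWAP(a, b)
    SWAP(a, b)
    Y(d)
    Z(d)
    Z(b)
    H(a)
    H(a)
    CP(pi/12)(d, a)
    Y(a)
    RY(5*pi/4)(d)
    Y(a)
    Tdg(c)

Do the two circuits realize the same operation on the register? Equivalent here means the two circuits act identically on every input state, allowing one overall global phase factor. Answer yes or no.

No — the two circuits implement different unitaries, even allowing a global phase.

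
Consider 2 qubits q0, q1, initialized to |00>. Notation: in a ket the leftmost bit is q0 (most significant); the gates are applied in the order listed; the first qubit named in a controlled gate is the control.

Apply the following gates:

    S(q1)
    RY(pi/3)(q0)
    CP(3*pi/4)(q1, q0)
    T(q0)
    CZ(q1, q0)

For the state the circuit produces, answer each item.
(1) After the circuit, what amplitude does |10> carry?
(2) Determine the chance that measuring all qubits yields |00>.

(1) |10> carries amplitude exp(I*pi/4)/2 in the final state.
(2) A full measurement returns |00> with probability 3/4.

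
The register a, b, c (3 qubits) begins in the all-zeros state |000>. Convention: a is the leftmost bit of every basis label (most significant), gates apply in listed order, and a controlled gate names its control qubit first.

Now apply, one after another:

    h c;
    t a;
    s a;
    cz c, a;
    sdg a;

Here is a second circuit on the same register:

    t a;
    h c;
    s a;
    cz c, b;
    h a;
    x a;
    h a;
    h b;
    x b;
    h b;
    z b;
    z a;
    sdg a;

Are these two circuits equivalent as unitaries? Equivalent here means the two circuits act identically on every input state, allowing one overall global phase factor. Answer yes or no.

No — the two circuits implement different unitaries, even allowing a global phase.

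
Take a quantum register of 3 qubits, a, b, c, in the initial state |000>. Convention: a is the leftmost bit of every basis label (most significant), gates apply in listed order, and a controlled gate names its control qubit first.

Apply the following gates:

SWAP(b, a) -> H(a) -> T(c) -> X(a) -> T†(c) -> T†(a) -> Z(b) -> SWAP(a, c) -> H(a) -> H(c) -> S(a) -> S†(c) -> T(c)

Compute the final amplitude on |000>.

The final state's coefficient on |000> equals sqrt(2)*(1 - exp(3*I*pi/4))/4.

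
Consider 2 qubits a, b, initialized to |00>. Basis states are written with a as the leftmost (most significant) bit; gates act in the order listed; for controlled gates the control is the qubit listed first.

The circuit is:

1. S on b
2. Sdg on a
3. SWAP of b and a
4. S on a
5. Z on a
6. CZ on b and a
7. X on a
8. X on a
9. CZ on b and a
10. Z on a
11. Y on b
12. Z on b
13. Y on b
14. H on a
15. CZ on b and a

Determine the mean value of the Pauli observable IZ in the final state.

The observable IZ averages to 1. Key observation: gates 5-10 undo each other exactly, leaving only the rest of the circuit to track.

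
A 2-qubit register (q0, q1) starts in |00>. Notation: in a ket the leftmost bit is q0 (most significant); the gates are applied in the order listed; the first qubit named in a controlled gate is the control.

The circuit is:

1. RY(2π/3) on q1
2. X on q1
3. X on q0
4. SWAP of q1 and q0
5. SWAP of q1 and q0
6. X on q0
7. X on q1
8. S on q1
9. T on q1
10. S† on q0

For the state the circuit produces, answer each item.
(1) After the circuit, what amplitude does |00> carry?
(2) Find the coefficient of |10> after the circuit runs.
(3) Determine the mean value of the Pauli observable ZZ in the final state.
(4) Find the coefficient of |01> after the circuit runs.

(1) The final state's coefficient on |00> equals 1/2.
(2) |10> carries amplitude 0 in the final state.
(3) In the final state, ZZ has expectation -1/2.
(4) The amplitude on |01> is sqrt(3)*exp(3*I*pi/4)/2.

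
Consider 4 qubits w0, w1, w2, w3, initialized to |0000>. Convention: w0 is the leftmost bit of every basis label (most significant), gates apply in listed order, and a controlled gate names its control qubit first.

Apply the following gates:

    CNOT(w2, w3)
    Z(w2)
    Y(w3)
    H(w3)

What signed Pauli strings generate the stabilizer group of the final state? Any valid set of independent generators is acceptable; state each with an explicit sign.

The stabilizer group can be generated by -IIIX, +ZIII, +IZII, +IIZI, among other valid generating sets.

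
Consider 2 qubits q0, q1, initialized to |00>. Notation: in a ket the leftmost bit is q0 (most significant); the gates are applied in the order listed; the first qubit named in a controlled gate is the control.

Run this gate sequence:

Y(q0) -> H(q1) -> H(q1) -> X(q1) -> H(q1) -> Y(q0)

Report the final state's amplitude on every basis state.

The resulting statevector has amplitude sqrt(2)/2 on |00>, -sqrt(2)/2 on |01>, 0 on |10>, 0 on |11>.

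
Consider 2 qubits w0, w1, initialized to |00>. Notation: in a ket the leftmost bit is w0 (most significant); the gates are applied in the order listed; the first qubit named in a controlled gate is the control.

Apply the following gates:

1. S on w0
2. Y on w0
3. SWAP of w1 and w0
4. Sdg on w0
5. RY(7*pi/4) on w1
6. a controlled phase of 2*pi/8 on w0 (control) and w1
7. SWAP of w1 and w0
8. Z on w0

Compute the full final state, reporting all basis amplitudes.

The resulting statevector has amplitude -I*sqrt(2 - sqrt(2))/2 on |00>, 0 on |01>, I*sqrt(sqrt(2) + 2)/2 on |10>, 0 on |11>.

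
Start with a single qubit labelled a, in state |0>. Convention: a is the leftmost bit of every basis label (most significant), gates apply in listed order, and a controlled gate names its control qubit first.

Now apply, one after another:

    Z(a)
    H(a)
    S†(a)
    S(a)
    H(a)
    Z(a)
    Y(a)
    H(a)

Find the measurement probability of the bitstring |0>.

A full measurement returns |0> with probability 1/2. Key observation: the block from step 2 through step 5 cancels to the identity and can be dropped.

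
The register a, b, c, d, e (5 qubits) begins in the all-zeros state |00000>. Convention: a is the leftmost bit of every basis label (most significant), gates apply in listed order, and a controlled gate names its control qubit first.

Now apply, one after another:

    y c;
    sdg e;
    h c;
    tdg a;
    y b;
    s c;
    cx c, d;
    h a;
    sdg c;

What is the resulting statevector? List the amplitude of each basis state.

The resulting statevector has amplitude -1/2 on |01000>, 1/2 on |01110>, -1/2 on |11000>, 1/2 on |11110>, and 0 on every other basis state.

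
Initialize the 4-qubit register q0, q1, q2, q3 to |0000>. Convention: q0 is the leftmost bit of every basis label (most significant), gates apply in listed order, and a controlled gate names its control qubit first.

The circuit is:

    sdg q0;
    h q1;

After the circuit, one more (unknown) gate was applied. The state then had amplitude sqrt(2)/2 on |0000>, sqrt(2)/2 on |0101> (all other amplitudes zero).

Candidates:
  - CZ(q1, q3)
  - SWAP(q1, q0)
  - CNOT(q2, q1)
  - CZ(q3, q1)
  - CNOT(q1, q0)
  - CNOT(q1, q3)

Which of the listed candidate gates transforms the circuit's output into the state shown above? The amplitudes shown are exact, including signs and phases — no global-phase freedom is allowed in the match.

The applied gate was CNOT(q1, q3).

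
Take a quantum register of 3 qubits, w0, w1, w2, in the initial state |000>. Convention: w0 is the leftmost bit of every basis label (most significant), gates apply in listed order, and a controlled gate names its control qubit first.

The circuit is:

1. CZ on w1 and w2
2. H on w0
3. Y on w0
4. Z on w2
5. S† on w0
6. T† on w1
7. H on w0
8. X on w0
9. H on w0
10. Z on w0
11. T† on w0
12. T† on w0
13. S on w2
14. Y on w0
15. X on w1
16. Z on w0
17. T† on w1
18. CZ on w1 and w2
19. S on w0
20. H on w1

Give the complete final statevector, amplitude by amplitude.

After the circuit, the state carries amplitude exp(3*I*pi/4)/2 on |000>, 0 on |001>, -exp(3*I*pi/4)/2 on |010>, 0 on |011>, -exp(I*pi/4)/2 on |100>, 0 on |101>, exp(I*pi/4)/2 on |110>, 0 on |111>. Key observation: gates 7-10 undo each other exactly, leaving only the rest of the circuit to track.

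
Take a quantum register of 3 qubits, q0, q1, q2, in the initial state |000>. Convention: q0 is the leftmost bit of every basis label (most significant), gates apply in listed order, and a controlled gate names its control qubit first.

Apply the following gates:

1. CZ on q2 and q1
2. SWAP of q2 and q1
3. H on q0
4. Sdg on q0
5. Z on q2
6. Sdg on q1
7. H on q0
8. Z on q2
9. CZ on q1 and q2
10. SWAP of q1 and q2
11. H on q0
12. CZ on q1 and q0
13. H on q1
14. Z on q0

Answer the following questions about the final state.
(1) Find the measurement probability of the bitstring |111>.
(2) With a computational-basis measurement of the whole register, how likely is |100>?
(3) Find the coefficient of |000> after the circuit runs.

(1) The probability of measuring |111> is 0.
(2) The probability of measuring |100> is 1/4.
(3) |000> carries amplitude 1/2 in the final state.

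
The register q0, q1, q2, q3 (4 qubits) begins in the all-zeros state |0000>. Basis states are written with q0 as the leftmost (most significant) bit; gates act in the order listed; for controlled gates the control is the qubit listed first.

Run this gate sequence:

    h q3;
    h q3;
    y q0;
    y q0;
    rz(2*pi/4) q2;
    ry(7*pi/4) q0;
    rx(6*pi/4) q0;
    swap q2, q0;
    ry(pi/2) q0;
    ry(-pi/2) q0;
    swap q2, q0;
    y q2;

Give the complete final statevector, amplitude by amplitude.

The final amplitudes are -sqrt(2)*sqrt(2 - sqrt(2))*exp(3*I*pi/4)/4 + sqrt(2)*sqrt(sqrt(2) + 2)*exp(I*pi/4)/4 on |0010>, sqrt(2)*(-sqrt(2 - sqrt(2)) + I*sqrt(sqrt(2) + 2))*exp(I*pi/4)/4 on |1010>, and 0 on every other basis state. Key observation: the block from step 8 through step 11 cancels to the identity and can be dropped.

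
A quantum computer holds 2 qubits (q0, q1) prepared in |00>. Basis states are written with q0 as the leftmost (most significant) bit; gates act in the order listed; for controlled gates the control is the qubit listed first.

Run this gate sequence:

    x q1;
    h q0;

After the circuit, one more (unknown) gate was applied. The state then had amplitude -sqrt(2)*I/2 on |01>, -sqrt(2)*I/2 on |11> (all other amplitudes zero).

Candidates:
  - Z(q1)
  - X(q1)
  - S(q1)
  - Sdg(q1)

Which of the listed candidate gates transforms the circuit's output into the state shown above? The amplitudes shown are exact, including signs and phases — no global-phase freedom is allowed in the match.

It was Sdg(q1) that produced the state shown.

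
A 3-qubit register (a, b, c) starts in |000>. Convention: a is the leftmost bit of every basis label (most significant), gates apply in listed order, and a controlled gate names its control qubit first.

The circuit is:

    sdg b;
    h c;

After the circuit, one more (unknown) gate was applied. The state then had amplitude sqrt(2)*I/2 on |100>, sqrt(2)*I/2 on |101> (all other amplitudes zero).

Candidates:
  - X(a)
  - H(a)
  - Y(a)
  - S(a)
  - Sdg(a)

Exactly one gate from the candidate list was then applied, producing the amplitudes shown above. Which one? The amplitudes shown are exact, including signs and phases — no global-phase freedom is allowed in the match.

The unique candidate consistent with the amplitudes is Y(a).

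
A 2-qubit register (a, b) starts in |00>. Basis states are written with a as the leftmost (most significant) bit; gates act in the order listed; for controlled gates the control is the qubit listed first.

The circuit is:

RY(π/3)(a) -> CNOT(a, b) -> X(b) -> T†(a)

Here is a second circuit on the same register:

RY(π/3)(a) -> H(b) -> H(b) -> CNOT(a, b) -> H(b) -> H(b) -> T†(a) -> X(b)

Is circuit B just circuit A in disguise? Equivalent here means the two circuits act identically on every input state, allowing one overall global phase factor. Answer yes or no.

Yes: on every input state the two circuits agree up to one overall phase factor.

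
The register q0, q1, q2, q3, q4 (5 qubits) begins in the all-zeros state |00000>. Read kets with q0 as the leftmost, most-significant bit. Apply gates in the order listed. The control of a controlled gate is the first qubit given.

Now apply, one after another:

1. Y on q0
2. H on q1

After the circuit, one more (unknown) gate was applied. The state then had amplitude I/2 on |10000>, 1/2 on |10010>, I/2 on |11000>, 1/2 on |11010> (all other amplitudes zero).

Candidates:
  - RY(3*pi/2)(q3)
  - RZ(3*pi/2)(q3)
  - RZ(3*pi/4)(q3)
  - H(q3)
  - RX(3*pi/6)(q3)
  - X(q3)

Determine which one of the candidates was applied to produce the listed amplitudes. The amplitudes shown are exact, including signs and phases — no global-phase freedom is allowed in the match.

The applied gate was RX(3*pi/6)(q3).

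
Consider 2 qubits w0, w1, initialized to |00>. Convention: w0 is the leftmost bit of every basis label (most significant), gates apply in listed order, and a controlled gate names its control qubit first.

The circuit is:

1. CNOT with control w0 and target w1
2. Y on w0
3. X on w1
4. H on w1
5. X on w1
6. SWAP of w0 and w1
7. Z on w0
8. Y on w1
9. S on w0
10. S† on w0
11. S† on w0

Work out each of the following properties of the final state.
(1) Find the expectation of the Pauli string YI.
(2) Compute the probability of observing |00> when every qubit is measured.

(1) In the final state, YI has expectation -1. Key observation: the block from step 9 through step 10 cancels to the identity and can be dropped.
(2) The probability of measuring |00> is 1/2.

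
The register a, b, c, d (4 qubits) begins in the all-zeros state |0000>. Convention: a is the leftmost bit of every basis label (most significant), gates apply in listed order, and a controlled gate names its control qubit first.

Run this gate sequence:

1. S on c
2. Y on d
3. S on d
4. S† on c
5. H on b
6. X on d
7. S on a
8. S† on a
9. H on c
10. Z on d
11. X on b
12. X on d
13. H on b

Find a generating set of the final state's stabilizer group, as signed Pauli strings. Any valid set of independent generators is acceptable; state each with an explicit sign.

One valid set of independent stabilizer generators is +IIXI, +ZIII, +IZII, -IIIZ (any independent generating set of the same group is equally correct). Key observation: gates 7-8 undo each other exactly, leaving only the rest of the circuit to track.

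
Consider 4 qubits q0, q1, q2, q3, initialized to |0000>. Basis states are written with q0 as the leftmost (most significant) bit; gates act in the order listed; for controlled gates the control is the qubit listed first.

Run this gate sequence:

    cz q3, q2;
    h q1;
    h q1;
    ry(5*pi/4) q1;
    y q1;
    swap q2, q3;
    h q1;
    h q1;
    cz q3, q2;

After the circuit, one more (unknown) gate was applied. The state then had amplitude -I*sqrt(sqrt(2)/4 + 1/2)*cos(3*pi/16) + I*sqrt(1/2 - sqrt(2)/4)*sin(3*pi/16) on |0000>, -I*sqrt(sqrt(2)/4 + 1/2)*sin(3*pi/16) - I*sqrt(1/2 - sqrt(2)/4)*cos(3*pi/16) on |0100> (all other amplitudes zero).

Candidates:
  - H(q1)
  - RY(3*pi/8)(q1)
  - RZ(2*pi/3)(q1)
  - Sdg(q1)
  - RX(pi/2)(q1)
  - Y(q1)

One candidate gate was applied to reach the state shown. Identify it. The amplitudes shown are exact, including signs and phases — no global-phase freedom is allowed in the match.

The unique candidate consistent with the amplitudes is RY(3*pi/8)(q1).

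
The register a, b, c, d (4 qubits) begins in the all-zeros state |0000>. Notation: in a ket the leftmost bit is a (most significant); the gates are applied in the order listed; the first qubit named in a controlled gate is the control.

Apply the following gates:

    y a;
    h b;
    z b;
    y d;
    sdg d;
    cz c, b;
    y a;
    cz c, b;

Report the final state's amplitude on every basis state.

After the circuit, the state carries amplitude sqrt(2)/2 on |0001>, -sqrt(2)/2 on |0101>, and 0 on every other basis state.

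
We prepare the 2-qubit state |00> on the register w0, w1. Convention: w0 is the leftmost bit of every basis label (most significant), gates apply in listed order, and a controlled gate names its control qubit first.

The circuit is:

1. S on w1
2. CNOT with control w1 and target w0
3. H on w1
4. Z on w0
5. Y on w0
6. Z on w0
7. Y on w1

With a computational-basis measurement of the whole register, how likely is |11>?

A full measurement returns |11> with probability 1/2.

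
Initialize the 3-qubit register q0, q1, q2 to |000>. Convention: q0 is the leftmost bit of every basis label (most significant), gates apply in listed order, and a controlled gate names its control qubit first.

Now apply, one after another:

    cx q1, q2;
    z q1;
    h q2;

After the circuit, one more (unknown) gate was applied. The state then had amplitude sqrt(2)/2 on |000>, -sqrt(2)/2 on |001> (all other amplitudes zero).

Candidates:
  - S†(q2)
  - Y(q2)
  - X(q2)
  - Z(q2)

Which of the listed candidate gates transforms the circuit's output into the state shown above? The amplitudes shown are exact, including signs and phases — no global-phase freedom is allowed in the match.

The applied gate was Z(q2).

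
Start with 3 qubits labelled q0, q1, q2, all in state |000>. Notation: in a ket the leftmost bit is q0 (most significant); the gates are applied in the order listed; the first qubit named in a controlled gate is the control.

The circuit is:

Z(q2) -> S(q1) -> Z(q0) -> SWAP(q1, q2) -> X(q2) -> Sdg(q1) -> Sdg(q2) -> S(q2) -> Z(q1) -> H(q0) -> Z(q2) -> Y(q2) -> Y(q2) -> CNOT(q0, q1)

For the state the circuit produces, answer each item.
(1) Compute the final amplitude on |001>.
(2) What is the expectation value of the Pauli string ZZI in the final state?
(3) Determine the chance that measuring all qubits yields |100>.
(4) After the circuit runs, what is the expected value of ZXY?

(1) |001> carries amplitude -sqrt(2)/2 in the final state.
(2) In the final state, ZZI has expectation 1.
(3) The probability of measuring |100> is 0.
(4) The observable ZXY averages to 0.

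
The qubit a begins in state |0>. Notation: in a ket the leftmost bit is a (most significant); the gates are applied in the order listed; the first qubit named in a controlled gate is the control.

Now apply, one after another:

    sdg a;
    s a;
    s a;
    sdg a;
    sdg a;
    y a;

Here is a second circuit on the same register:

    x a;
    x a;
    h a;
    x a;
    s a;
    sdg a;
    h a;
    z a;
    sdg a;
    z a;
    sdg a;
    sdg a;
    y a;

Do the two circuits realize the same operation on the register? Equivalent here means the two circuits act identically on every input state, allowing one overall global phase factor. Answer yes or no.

Yes — the two circuits implement the same unitary up to a global phase.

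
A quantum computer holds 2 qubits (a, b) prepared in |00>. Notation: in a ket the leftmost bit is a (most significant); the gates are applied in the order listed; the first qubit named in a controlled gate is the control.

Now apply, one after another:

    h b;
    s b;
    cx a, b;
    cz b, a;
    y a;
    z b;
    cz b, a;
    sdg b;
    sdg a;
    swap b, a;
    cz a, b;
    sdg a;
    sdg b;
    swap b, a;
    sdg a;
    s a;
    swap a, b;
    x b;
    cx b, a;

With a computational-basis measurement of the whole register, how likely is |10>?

The probability of measuring |10> is 1/2.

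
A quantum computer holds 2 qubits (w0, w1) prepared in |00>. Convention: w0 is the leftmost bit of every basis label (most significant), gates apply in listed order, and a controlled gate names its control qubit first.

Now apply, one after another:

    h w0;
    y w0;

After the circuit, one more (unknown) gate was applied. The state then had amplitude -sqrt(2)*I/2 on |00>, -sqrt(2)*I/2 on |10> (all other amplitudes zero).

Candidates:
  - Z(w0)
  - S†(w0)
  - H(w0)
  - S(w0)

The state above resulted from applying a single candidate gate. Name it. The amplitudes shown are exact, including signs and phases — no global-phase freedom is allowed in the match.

The unique candidate consistent with the amplitudes is Z(w0).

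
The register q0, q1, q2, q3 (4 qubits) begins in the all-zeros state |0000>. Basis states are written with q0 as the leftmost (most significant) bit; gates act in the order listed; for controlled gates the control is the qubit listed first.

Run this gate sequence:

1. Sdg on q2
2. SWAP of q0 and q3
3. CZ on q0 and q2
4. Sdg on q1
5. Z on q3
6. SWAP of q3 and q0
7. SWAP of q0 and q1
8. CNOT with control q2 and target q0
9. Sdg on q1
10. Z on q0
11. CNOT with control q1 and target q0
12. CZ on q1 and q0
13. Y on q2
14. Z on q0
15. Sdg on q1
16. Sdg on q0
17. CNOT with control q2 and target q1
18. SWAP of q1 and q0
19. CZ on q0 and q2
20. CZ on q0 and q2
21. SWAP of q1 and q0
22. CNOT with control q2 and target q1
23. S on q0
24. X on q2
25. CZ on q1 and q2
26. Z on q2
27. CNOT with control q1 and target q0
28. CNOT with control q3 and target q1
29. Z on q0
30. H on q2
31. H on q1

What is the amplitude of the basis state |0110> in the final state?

|0110> carries amplitude I/2 in the final state. Key observation: gates 16-23 undo each other exactly, leaving only the rest of the circuit to track.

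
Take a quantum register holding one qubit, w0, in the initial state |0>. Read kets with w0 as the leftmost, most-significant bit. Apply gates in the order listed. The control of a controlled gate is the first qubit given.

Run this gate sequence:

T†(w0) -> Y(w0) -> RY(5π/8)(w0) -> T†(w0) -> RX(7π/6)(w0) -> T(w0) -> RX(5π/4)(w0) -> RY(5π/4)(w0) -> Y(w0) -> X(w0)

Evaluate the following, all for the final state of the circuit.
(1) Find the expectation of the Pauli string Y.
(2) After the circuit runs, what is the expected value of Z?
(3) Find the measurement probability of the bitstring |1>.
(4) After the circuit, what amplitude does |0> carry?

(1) The observable Y averages to -sqrt(2)*sin(5*pi/16)*cos(5*pi/16)/2 - sqrt(6)*sin(5*pi/16)*cos(5*pi/16)/4 - sqrt(3)*sqrt(1/2 - sqrt(2)/4)*sqrt(sqrt(2)/4 + 1/2)*cos(5*pi/16)**2 + sqrt(3)*sqrt(1/2 - sqrt(2)/4)*sqrt(sqrt(2)/4 + 1/2)*sin(5*pi/16)**2 - I*sqrt(1/2 - sqrt(2)/4)*sqrt(sqrt(2)/4 + 1/2)*exp(I*pi/4)*sin(5*pi/16)*cos(5*pi/16) + sqrt(2)*exp(-I*pi/4)*sin(5*pi/16)**2/8 - sqrt(2)*exp(I*pi/4)*cos(5*pi/16)**2/8 - sqrt(2)*exp(-I*pi/4)*cos(5*pi/16)**2/8 + sqrt(2)*exp(I*pi/4)*sin(5*pi/16)**2/8 + I*sqrt(1/2 - sqrt(2)/4)*sqrt(sqrt(2)/4 + 1/2)*exp(-I*pi/4)*sin(5*pi/16)*cos(5*pi/16).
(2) The expectation value of Z is -2*sqrt(1/2 - sqrt(2)/4)*sqrt(sqrt(2)/4 + 1/2)*sin(5*pi/16)*cos(5*pi/16) - sqrt(3)*sin(5*pi/16)**2/4 - sqrt(2)*sqrt(1/2 - sqrt(2)/4)*sqrt(sqrt(2)/4 + 1/2)*sin(5*pi/16)*cos(5*pi/16) - sqrt(6)*sqrt(1/2 - sqrt(2)/4)*sqrt(sqrt(2)/4 + 1/2)*sin(5*pi/16)*cos(5*pi/16)/2 + sqrt(3)*cos(5*pi/16)**2/4 + sqrt(3)*sqrt(1/2 - sqrt(2)/4)*sqrt(sqrt(2)/4 + 1/2)*sin(5*pi/16)*cos(5*pi/16) - I*sqrt(1/2 - sqrt(2)/4)*sqrt(sqrt(2)/4 + 1/2)*exp(-I*pi/4)*sin(5*pi/16)**2/2 - I*exp(-I*pi/4)*sin(5*pi/16)*cos(5*pi/16)/4 + sqrt(2)*sqrt(1/2 - sqrt(2)/4)*sqrt(sqrt(2)/4 + 1/2)*exp(-I*pi/4)*sin(5*pi/16)**2/4 - I*sqrt(1/2 - sqrt(2)/4)*sqrt(sqrt(2)/4 + 1/2)*exp(I*pi/4)*cos(5*pi/16)**2/2 - sqrt(2)*sqrt(1/2 - sqrt(2)/4)*sqrt(sqrt(2)/4 + 1/2)*exp(I*pi/4)*cos(5*pi/16)**2/4 - sqrt(2)*sqrt(1/2 - sqrt(2)/4)*sqrt(sqrt(2)/4 + 1/2)*exp(-I*pi/4)*cos(5*pi/16)**2/4 + I*sqrt(1/2 - sqrt(2)/4)*sqrt(sqrt(2)/4 + 1/2)*exp(-I*pi/4)*cos(5*pi/16)**2/2 + sqrt(2)*sqrt(1/2 - sqrt(2)/4)*sqrt(sqrt(2)/4 + 1/2)*exp(I*pi/4)*sin(5*pi/16)**2/4 + I*exp(I*pi/4)*sin(5*pi/16)*cos(5*pi/16)/4 + I*sqrt(1/2 - sqrt(2)/4)*sqrt(sqrt(2)/4 + 1/2)*exp(I*pi/4)*sin(5*pi/16)**2/2.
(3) Outcome |1> occurs with probability -sqrt(3)*sqrt(1/2 - sqrt(2)/4)*sqrt(sqrt(2)/4 + 1/2)*sin(5*pi/16)*cos(5*pi/16)/2 - sqrt(3)*cos(5*pi/16)**2/8 + sqrt(6)*sqrt(1/2 - sqrt(2)/4)*sqrt(sqrt(2)/4 + 1/2)*sin(5*pi/16)*cos(5*pi/16)/4 + sqrt(2)*sqrt(1/2 - sqrt(2)/4)*sqrt(sqrt(2)/4 + 1/2)*sin(5*pi/16)*cos(5*pi/16)/2 + sqrt(3)*sin(5*pi/16)**2/8 + cos(5*pi/16)**2/2 + sqrt(1/2 - sqrt(2)/4)*sqrt(sqrt(2)/4 + 1/2)*sin(5*pi/16)*cos(5*pi/16) + sin(5*pi/16)**2/2 - I*sqrt(1/2 - sqrt(2)/4)*sqrt(sqrt(2)/4 + 1/2)*exp(I*pi/4)*sin(5*pi/16)**2/4 - I*exp(I*pi/4)*sin(5*pi/16)*cos(5*pi/16)/8 - sqrt(2)*sqrt(1/2 - sqrt(2)/4)*sqrt(sqrt(2)/4 + 1/2)*exp(I*pi/4)*sin(5*pi/16)**2/8 - I*sqrt(1/2 - sqrt(2)/4)*sqrt(sqrt(2)/4 + 1/2)*exp(-I*pi/4)*cos(5*pi/16)**2/4 + sqrt(2)*sqrt(1/2 - sqrt(2)/4)*sqrt(sqrt(2)/4 + 1/2)*exp(-I*pi/4)*cos(5*pi/16)**2/8 + sqrt(2)*sqrt(1/2 - sqrt(2)/4)*sqrt(sqrt(2)/4 + 1/2)*exp(I*pi/4)*cos(5*pi/16)**2/8 + I*sqrt(1/2 - sqrt(2)/4)*sqrt(sqrt(2)/4 + 1/2)*exp(I*pi/4)*cos(5*pi/16)**2/4 - sqrt(2)*sqrt(1/2 - sqrt(2)/4)*sqrt(sqrt(2)/4 + 1/2)*exp(-I*pi/4)*sin(5*pi/16)**2/8 + I*exp(-I*pi/4)*sin(5*pi/16)*cos(5*pi/16)/8 + I*sqrt(1/2 - sqrt(2)/4)*sqrt(sqrt(2)/4 + 1/2)*exp(-I*pi/4)*sin(5*pi/16)**2/4.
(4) |0> carries amplitude -sqrt(6)*sin(5*pi/16)/8 - sin(5*pi/16)/8 - sqrt(2)*sqrt(1/2 - sqrt(2)/4)*sqrt(sqrt(2)/4 + 1/2)*cos(5*pi/16)/4 + sqrt(6)*sqrt(1/2 - sqrt(2)/4)*sqrt(sqrt(2)/4 + 1/2)*cos(5*pi/16)/4 + sqrt(2)*sin(5*pi/16)/8 + sqrt(3)*sin(5*pi/16)/8 - sqrt(6)*I*sin(5*pi/16)/8 - sqrt(3)*I*sin(5*pi/16)/8 - sqrt(6)*I*sqrt(1/2 - sqrt(2)/4)*sqrt(sqrt(2)/4 + 1/2)*exp(I*pi/4)*sin(5*pi/16)/4 - sqrt(3)*I*exp(-I*pi/4)*cos(5*pi/16)/8 - sqrt(2)*I*sqrt(1/2 - sqrt(2)/4)*sqrt(sqrt(2)/4 + 1/2)*exp(I*pi/4)*sin(5*pi/16)/4 - sqrt(2)*I*sqrt(1/2 - sqrt(2)/4)*sqrt(sqrt(2)/4 + 1/2)*cos(5*pi/16)/4 - I*exp(-I*pi/4)*cos(5*pi/16)/8 - exp(-I*pi/4)*cos(5*pi/16)/8 - sqrt(2)*exp(-I*pi/4)*cos(5*pi/16)/8 + sqrt(2)*I*exp(-I*pi/4)*cos(5*pi/16)/8 + sqrt(2)*sqrt(1/2 - sqrt(2)/4)*sqrt(sqrt(2)/4 + 1/2)*exp(I*pi/4)*sin(5*pi/16)/4 - sqrt(3)*exp(-I*pi/4)*cos(5*pi/16)/8 + I*sin(5*pi/16)/8 - sqrt(6)*exp(-I*pi/4)*cos(5*pi/16)/8 + sqrt(6)*I*sqrt(1/2 - sqrt(2)/4)*sqrt(sqrt(2)/4 + 1/2)*cos(5*pi/16)/4 + sqrt(6)*I*exp(-I*pi/4)*cos(5*pi/16)/8 + sqrt(6)*sqrt(1/2 - sqrt(2)/4)*sqrt(sqrt(2)/4 + 1/2)*exp(I*pi/4)*sin(5*pi/16)/4 + sqrt(2)*I*sin(5*pi/16)/8 in the final state.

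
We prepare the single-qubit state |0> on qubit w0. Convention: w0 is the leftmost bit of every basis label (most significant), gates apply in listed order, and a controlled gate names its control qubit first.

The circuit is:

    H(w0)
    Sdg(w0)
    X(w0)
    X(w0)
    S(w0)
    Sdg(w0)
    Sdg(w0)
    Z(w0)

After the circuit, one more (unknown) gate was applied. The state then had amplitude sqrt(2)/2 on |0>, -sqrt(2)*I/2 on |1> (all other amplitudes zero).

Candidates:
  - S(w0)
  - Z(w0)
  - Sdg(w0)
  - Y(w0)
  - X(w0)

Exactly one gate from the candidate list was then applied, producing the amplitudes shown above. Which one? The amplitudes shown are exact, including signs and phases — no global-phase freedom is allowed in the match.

The applied gate was Sdg(w0). Key observation: the block from step 2 through step 5 cancels to the identity and can be dropped.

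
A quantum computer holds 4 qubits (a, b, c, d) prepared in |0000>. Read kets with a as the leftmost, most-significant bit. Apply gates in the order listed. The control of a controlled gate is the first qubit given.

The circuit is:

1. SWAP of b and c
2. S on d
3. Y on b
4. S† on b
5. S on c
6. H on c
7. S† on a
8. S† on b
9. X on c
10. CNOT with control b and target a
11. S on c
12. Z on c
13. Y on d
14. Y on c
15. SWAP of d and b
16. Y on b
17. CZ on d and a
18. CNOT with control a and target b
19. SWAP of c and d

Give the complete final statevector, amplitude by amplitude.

The resulting statevector has amplitude -sqrt(2)*I/2 on |1110>, -sqrt(2)/2 on |1111>, and 0 on every other basis state.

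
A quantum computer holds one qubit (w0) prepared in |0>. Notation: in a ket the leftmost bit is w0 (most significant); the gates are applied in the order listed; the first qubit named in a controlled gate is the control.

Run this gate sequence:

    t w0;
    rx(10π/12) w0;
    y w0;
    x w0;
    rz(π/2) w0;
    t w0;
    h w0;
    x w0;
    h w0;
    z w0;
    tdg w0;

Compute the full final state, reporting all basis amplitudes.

The resulting statevector has amplitude (-sqrt(2) + sqrt(6))*exp(I*pi/4)/4 on |0>, (-sqrt(6) - sqrt(2))*exp(I*pi/4)/4 on |1>.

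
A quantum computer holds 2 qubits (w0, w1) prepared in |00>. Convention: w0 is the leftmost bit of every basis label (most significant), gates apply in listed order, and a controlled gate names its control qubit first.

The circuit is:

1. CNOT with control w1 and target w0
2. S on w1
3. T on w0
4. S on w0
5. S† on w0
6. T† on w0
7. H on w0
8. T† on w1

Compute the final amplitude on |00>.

|00> carries amplitude sqrt(2)/2 in the final state. Key observation: gates 3-6 undo each other exactly, leaving only the rest of the circuit to track.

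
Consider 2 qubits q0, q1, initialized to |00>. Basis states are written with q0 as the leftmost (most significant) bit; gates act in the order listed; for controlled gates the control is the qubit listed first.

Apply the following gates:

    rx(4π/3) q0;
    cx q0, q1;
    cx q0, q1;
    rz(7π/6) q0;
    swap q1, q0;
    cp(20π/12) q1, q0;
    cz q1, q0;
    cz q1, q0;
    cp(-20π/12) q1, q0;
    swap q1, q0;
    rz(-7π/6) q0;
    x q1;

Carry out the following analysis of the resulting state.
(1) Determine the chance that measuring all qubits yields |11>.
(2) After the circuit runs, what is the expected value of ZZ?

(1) A full measurement returns |11> with probability 3/4. Key observation: steps 4-11 multiply out to the identity, so the circuit reduces to the remaining gates.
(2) The observable ZZ averages to 1/2.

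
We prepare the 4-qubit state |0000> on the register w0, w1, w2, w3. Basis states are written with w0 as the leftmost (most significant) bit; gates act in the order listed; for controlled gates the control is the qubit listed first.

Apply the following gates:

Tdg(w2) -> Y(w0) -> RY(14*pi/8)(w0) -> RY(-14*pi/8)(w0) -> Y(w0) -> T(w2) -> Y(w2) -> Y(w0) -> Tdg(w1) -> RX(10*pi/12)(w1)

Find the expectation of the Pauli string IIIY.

The expectation value of IIIY is 0. Key observation: gates 1-6 undo each other exactly, leaving only the rest of the circuit to track.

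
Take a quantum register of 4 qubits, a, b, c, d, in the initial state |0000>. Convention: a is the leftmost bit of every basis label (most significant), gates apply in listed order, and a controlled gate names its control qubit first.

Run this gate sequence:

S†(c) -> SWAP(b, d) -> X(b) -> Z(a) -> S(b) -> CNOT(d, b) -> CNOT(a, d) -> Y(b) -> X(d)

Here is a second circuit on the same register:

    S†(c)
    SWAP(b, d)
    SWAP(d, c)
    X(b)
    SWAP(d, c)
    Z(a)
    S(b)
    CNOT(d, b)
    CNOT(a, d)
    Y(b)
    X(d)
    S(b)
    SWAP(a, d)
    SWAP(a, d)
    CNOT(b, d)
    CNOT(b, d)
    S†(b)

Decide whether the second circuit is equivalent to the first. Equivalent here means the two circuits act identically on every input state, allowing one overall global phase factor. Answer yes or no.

Yes, they are equivalent — the unitaries differ by at most a global phase.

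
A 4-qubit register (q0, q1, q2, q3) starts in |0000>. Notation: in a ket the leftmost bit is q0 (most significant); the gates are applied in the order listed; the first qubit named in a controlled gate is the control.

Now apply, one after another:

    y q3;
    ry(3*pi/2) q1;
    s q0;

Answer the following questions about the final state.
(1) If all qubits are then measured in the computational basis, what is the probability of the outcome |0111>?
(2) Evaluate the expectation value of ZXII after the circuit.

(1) The probability of measuring |0111> is 0.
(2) The expectation value of ZXII is -1.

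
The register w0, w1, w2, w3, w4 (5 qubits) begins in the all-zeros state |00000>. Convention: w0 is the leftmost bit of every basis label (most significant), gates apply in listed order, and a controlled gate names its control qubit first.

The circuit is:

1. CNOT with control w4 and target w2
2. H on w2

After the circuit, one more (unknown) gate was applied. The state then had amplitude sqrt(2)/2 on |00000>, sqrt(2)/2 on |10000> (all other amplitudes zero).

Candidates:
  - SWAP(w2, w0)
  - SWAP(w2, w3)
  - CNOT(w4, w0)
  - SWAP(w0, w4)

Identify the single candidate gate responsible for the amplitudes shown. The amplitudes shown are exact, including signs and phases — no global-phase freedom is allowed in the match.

It was SWAP(w2, w0) that produced the state shown.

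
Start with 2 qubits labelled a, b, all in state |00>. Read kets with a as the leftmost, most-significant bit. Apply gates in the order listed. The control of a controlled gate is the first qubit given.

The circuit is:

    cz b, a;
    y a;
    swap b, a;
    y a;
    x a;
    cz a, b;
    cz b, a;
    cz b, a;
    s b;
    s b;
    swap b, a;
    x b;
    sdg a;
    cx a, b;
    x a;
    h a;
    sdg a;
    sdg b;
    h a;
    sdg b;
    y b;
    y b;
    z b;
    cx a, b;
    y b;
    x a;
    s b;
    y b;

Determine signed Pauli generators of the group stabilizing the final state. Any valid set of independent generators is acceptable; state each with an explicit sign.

One valid set of independent stabilizer generators is +XX, -ZZ (any independent generating set of the same group is equally correct). Key observation: the block from step 7 through step 8 cancels to the identity and can be dropped.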